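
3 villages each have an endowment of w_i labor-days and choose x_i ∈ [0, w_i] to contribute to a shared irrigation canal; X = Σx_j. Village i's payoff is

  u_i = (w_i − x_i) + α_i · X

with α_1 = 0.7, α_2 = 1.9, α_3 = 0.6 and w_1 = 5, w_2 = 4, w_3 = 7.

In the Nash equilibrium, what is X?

4

∂u_i/∂x_i = α_i − 1, so village i contributes w_i if α_i > 1, else 0.
α_i > 1 for i ∈ {2}; NE contributions (0, 4, 0), X = 4.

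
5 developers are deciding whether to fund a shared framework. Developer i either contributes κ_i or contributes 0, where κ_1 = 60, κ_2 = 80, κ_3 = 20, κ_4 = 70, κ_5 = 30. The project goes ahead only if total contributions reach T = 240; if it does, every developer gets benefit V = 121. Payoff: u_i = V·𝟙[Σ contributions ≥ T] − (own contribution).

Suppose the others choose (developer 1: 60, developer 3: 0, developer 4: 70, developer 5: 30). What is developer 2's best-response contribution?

80

Others' total = 160. Contributing 80 brings total to 240 ≥ 240: gain V − κ_2 = 41.
Best response: 80.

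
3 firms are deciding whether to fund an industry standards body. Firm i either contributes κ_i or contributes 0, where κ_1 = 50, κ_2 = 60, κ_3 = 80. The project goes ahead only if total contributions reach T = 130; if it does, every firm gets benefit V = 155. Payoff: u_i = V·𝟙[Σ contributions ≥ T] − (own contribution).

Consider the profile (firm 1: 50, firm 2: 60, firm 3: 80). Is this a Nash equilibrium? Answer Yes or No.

No

Total = 190 ≥ 130: provided.
Firm 1 (pledges 50, payoff 105): dropping to 0 → total 140, payoff 155. Profitable deviation.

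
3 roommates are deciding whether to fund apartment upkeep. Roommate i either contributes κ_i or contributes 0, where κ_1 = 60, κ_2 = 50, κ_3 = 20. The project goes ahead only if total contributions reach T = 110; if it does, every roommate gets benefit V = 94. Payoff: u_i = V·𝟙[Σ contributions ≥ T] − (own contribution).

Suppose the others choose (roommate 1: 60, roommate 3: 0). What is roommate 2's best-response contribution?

Others' total = 60. Contributing 50 brings total to 110 ≥ 110: gain V − κ_2 = 44.
Best response: 50.

50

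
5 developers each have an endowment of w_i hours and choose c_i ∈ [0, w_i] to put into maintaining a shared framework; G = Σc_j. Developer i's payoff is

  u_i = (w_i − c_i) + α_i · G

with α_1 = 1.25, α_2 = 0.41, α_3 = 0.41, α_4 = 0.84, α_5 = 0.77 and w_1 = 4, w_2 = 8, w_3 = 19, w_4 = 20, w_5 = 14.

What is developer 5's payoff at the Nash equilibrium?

17.08

∂u_i/∂c_i = α_i − 1, so developer i contributes w_i if α_i > 1, else 0.
α_i > 1 for i ∈ {1}; NE contributions (4, 0, 0, 0, 0), G = 4.
u_5 = (14 − 0) + 0.77·4 = 17.08.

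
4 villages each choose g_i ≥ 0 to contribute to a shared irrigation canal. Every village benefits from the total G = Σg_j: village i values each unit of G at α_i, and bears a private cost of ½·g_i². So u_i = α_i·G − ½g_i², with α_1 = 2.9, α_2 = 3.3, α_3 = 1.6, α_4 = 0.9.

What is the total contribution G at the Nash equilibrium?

8.7

Village i's FOC: ∂u_i/∂g_i = α_i − g_i = 0, so g_i* = α_i.
NE contributions = (2.9, 3.3, 1.6, 0.9); G = 8.7.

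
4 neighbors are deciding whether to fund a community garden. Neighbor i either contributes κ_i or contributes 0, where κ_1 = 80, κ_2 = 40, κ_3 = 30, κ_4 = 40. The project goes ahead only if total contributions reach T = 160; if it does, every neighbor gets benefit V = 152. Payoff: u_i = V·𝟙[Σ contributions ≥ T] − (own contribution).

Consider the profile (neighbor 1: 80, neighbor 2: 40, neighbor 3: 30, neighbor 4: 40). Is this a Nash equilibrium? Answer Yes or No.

Total = 190 ≥ 160: provided.
Neighbor 1 (pledges 80, payoff 72): dropping to 0 → total 110, payoff 0. No gain.
Neighbor 2 (pledges 40, payoff 112): dropping to 0 → total 150, payoff 0. No gain.
Neighbor 3 (pledges 30, payoff 122): dropping to 0 → total 160, payoff 152. Profitable deviation.

No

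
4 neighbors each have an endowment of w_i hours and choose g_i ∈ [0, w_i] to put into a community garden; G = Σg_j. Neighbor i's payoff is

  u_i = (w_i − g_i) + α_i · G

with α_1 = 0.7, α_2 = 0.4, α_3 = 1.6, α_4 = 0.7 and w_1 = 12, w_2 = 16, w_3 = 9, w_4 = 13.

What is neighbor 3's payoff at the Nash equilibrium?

14.4

∂u_i/∂g_i = α_i − 1, so neighbor i contributes w_i if α_i > 1, else 0.
α_i > 1 for i ∈ {3}; NE contributions (0, 0, 9, 0), G = 9.
u_3 = (9 − 9) + 1.6·9 = 14.4.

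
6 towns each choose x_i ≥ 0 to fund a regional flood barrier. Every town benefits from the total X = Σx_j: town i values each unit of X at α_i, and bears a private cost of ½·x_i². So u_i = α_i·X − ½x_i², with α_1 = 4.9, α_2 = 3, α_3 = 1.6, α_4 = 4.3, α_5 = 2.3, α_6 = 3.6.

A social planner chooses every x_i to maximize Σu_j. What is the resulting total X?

118.2

Planner FOC: ∂(Σu_j)/∂x_i = (Σα_j) − x_i = 0, so x_i^SO = Σα_j = 19.7 for every i; X^SO = 118.2.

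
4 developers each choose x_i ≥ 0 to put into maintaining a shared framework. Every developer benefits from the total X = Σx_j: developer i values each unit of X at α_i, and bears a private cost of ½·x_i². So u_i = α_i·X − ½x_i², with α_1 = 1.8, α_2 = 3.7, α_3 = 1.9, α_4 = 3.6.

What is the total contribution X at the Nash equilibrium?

11

Developer i's FOC: ∂u_i/∂x_i = α_i − x_i = 0, so x_i* = α_i.
NE contributions = (1.8, 3.7, 1.9, 3.6); X = 11.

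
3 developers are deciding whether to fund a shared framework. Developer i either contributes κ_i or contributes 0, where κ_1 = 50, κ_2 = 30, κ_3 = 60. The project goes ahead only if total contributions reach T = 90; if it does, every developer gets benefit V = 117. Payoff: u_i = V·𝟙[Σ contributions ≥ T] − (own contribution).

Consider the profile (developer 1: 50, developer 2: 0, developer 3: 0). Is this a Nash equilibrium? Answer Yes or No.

Total = 50 < 90: not provided.
Developer 1 (pledges 50, payoff -50): dropping to 0 → total 0, payoff 0. Profitable deviation.

No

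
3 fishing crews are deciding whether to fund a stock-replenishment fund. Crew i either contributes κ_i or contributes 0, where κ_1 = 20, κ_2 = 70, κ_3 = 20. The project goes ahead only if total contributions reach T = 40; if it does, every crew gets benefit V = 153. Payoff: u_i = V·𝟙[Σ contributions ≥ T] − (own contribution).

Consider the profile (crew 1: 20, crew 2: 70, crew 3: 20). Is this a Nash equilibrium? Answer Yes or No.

No

Total = 110 ≥ 40: provided.
Crew 1 (pledges 20, payoff 133): dropping to 0 → total 90, payoff 153. Profitable deviation.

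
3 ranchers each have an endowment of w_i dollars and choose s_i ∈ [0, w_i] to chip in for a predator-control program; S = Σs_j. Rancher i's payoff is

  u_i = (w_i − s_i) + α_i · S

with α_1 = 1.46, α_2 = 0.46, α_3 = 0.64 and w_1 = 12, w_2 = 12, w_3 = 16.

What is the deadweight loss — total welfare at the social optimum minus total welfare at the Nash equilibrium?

∂u_i/∂s_i = α_i − 1, so rancher i contributes w_i if α_i > 1, else 0.
α_i > 1 for i ∈ {1}; NE contributions (12, 0, 0), S = 12.
W^NE = Σw_i − S^NE + (Σα_i)·S^NE = 40 + 1.56·12 = 58.72.
Planner: ∂(Σu_j)/∂s_i = Σα_j − 1 = 1.56 > 0, so everyone contributes w_i; S^SO = 40, W^SO = 40 + 1.56·40 = 102.4.
Deadweight loss = 43.68.

43.68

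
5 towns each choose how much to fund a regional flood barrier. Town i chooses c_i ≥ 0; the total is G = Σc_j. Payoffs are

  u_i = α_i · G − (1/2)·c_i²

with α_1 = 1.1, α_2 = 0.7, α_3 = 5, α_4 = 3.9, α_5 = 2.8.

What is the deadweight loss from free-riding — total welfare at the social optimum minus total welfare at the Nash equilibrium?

298.25

Town i's FOC: ∂u_i/∂c_i = α_i − c_i = 0, so c_i* = α_i.
NE contributions = (1.1, 0.7, 5, 3.9, 2.8); G = 13.5.
W^NE = (Σα)·G − ½Σα_i² = 13.5² − ½·49.75 = 157.375.
Planner sets c_i = Σα_j = 13.5 for every i, so G^SO = 5·13.5 = 67.5.
W^SO = (Σα)·G^SO − ½·5·(Σα)² = (5/2)·13.5² = 455.625.
Deadweight loss = W^SO − W^NE = 298.25.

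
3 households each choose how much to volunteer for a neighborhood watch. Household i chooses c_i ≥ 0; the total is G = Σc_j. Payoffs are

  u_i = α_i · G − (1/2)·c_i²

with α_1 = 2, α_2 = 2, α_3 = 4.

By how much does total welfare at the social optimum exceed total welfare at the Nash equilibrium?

Household i's FOC: ∂u_i/∂c_i = α_i − c_i = 0, so c_i* = α_i.
NE contributions = (2, 2, 4); G = 8.
W^NE = (Σα)·G − ½Σα_i² = 8² − ½·24 = 52.
Planner sets c_i = Σα_j = 8 for every i, so G^SO = 3·8 = 24.
W^SO = (Σα)·G^SO − ½·3·(Σα)² = (3/2)·8² = 96.
Deadweight loss = W^SO − W^NE = 44.

44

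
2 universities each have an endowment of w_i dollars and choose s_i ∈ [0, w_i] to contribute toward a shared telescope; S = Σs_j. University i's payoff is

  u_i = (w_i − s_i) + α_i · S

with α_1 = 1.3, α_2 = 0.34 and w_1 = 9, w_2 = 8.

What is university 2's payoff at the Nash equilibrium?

11.06

∂u_i/∂s_i = α_i − 1, so university i contributes w_i if α_i > 1, else 0.
α_i > 1 for i ∈ {1}; NE contributions (9, 0), S = 9.
u_2 = (8 − 0) + 0.34·9 = 11.06.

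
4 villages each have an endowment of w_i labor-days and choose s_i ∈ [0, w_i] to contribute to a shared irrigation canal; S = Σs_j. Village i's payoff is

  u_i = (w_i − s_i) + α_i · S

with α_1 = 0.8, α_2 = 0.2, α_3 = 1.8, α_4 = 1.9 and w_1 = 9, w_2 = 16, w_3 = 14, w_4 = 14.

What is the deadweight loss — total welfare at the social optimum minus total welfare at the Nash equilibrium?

∂u_i/∂s_i = α_i − 1, so village i contributes w_i if α_i > 1, else 0.
α_i > 1 for i ∈ {3, 4}; NE contributions (0, 0, 14, 14), S = 28.
W^NE = Σw_i − S^NE + (Σα_i)·S^NE = 53 + 3.7·28 = 156.6.
Planner: ∂(Σu_j)/∂s_i = Σα_j − 1 = 3.7 > 0, so everyone contributes w_i; S^SO = 53, W^SO = 53 + 3.7·53 = 249.1.
Deadweight loss = 92.5.

92.5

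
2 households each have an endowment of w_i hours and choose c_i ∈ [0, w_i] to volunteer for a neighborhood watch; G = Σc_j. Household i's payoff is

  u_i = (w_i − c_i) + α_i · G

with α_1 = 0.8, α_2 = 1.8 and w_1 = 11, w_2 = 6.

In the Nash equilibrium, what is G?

6

∂u_i/∂c_i = α_i − 1, so household i contributes w_i if α_i > 1, else 0.
α_i > 1 for i ∈ {2}; NE contributions (0, 6), G = 6.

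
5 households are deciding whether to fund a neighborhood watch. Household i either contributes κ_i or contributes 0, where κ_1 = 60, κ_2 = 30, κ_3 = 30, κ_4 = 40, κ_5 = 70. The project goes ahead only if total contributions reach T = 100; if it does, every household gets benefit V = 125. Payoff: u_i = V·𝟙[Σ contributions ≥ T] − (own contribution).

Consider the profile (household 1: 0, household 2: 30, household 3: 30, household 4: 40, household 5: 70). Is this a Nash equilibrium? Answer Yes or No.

Total = 170 ≥ 100: provided.
Household 1 (pledges 0, payoff 125): pledging 60 → total 230, payoff 65. No gain.
Household 2 (pledges 30, payoff 95): dropping to 0 → total 140, payoff 125. Profitable deviation.

No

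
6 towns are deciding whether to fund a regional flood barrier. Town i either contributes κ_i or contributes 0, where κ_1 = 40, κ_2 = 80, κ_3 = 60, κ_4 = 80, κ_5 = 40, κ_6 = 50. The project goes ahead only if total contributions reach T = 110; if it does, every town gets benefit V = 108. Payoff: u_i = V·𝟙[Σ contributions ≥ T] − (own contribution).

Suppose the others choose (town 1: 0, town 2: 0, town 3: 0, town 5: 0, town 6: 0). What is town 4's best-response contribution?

0

Others' total = 0. Even contributing 80 gives 80 < 110: no benefit either way.
Best response: 0.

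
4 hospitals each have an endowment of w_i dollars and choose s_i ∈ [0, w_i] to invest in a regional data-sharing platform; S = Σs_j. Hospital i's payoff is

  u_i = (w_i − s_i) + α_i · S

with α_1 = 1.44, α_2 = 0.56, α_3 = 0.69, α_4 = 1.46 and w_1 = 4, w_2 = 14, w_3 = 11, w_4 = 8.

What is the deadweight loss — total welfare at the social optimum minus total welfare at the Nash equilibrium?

78.75

∂u_i/∂s_i = α_i − 1, so hospital i contributes w_i if α_i > 1, else 0.
α_i > 1 for i ∈ {1, 4}; NE contributions (4, 0, 0, 8), S = 12.
W^NE = Σw_i − S^NE + (Σα_i)·S^NE = 37 + 3.15·12 = 74.8.
Planner: ∂(Σu_j)/∂s_i = Σα_j − 1 = 3.15 > 0, so everyone contributes w_i; S^SO = 37, W^SO = 37 + 3.15·37 = 153.55.
Deadweight loss = 78.75.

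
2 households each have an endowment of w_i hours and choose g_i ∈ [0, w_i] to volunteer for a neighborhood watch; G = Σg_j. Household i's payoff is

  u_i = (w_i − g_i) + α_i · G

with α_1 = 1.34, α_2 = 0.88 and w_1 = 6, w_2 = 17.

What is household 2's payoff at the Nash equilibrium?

22.28

∂u_i/∂g_i = α_i − 1, so household i contributes w_i if α_i > 1, else 0.
α_i > 1 for i ∈ {1}; NE contributions (6, 0), G = 6.
u_2 = (17 − 0) + 0.88·6 = 22.28.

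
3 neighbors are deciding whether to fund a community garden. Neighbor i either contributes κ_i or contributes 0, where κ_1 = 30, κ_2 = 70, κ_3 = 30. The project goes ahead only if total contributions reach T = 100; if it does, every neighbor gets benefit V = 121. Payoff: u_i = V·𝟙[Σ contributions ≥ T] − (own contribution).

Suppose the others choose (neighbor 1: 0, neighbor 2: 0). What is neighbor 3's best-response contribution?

0

Others' total = 0. Even contributing 30 gives 30 < 100: no benefit either way.
Best response: 0.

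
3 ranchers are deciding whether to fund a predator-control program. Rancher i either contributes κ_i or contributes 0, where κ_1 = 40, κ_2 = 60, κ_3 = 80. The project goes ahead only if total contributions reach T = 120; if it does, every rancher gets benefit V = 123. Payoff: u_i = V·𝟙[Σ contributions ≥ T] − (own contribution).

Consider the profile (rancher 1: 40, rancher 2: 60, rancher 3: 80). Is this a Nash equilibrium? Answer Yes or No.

Total = 180 ≥ 120: provided.
Rancher 1 (pledges 40, payoff 83): dropping to 0 → total 140, payoff 123. Profitable deviation.

No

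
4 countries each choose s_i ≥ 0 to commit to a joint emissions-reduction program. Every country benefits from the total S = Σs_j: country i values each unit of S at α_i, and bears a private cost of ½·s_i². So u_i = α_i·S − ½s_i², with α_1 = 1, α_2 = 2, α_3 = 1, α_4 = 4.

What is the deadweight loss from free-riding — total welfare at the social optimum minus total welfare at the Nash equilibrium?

75

Country i's FOC: ∂u_i/∂s_i = α_i − s_i = 0, so s_i* = α_i.
NE contributions = (1, 2, 1, 4); S = 8.
W^NE = (Σα)·S − ½Σα_i² = 8² − ½·22 = 53.
Planner sets s_i = Σα_j = 8 for every i, so S^SO = 4·8 = 32.
W^SO = (Σα)·S^SO − ½·4·(Σα)² = (4/2)·8² = 128.
Deadweight loss = W^SO − W^NE = 75.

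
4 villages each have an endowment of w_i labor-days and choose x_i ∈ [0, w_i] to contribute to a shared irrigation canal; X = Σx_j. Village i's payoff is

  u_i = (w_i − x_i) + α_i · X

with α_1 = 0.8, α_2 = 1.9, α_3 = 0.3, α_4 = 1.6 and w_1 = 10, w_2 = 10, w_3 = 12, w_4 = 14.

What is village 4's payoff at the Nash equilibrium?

∂u_i/∂x_i = α_i − 1, so village i contributes w_i if α_i > 1, else 0.
α_i > 1 for i ∈ {2, 4}; NE contributions (0, 10, 0, 14), X = 24.
u_4 = (14 − 14) + 1.6·24 = 38.4.

38.4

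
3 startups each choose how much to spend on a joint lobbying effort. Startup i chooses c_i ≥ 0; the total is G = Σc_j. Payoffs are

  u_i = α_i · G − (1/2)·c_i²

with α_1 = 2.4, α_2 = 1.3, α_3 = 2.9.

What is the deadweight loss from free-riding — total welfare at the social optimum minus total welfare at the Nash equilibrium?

29.71

Startup i's FOC: ∂u_i/∂c_i = α_i − c_i = 0, so c_i* = α_i.
NE contributions = (2.4, 1.3, 2.9); G = 6.6.
W^NE = (Σα)·G − ½Σα_i² = 6.6² − ½·15.86 = 35.63.
Planner sets c_i = Σα_j = 6.6 for every i, so G^SO = 3·6.6 = 19.8.
W^SO = (Σα)·G^SO − ½·3·(Σα)² = (3/2)·6.6² = 65.34.
Deadweight loss = W^SO − W^NE = 29.71.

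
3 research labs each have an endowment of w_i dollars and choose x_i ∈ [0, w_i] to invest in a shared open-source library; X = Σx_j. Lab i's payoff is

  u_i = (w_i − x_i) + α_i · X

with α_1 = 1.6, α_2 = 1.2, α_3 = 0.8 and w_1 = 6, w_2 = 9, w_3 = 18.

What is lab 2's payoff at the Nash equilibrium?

∂u_i/∂x_i = α_i − 1, so lab i contributes w_i if α_i > 1, else 0.
α_i > 1 for i ∈ {1, 2}; NE contributions (6, 9, 0), X = 15.
u_2 = (9 − 9) + 1.2·15 = 18.

18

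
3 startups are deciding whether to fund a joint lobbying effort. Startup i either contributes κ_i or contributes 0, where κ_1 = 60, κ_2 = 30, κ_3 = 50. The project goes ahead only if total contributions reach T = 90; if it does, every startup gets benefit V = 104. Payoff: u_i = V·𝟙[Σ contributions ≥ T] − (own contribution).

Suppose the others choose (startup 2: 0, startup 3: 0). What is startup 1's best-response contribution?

0

Others' total = 0. Even contributing 60 gives 60 < 90: no benefit either way.
Best response: 0.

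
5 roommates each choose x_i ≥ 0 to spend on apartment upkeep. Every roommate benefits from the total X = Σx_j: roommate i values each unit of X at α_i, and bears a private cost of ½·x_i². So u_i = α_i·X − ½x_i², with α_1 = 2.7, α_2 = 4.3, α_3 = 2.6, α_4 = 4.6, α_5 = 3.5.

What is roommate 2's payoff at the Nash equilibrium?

66.865

Roommate i's FOC: ∂u_i/∂x_i = α_i − x_i = 0, so x_i* = α_i.
NE contributions = (2.7, 4.3, 2.6, 4.6, 3.5); X = 17.7.
u_2 = α_2·X − ½·(x_2)² = 4.3·17.7 − ½·4.3² = 66.865.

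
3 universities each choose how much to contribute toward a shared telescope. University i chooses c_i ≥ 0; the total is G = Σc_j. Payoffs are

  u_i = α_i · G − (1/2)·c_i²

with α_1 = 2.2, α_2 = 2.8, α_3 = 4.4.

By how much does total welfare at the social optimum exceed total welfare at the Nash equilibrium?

60.2

University i's FOC: ∂u_i/∂c_i = α_i − c_i = 0, so c_i* = α_i.
NE contributions = (2.2, 2.8, 4.4); G = 9.4.
W^NE = (Σα)·G − ½Σα_i² = 9.4² − ½·32.04 = 72.34.
Planner sets c_i = Σα_j = 9.4 for every i, so G^SO = 3·9.4 = 28.2.
W^SO = (Σα)·G^SO − ½·3·(Σα)² = (3/2)·9.4² = 132.54.
Deadweight loss = W^SO − W^NE = 60.2.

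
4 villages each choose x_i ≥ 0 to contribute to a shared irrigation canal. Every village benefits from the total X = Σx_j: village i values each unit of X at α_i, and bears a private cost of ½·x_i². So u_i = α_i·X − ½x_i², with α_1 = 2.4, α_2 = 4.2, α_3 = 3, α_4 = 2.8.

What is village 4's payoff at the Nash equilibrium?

30.8

Village i's FOC: ∂u_i/∂x_i = α_i − x_i = 0, so x_i* = α_i.
NE contributions = (2.4, 4.2, 3, 2.8); X = 12.4.
u_4 = α_4·X − ½·(x_4)² = 2.8·12.4 − ½·2.8² = 30.8.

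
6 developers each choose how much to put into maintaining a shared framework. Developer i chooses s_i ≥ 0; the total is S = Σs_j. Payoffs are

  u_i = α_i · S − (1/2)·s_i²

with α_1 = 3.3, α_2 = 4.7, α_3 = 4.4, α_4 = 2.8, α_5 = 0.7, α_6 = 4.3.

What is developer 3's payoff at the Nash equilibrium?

79.2

Developer i's FOC: ∂u_i/∂s_i = α_i − s_i = 0, so s_i* = α_i.
NE contributions = (3.3, 4.7, 4.4, 2.8, 0.7, 4.3); S = 20.2.
u_3 = α_3·S − ½·(s_3)² = 4.4·20.2 − ½·4.4² = 79.2.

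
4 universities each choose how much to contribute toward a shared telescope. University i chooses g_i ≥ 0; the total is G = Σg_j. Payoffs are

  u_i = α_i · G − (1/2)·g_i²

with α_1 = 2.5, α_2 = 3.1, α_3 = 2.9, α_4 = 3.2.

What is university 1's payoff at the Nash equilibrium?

26.125

University i's FOC: ∂u_i/∂g_i = α_i − g_i = 0, so g_i* = α_i.
NE contributions = (2.5, 3.1, 2.9, 3.2); G = 11.7.
u_1 = α_1·G − ½·(g_1)² = 2.5·11.7 − ½·2.5² = 26.125.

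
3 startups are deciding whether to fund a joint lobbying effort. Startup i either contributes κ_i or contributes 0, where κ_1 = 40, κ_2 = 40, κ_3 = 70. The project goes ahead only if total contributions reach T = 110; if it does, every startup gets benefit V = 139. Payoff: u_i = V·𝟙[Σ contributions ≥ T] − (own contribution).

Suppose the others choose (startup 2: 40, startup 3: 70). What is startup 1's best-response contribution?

0

Others' total = 110 ≥ 110; contributing adds cost 40 for no extra benefit.
Best response: 0.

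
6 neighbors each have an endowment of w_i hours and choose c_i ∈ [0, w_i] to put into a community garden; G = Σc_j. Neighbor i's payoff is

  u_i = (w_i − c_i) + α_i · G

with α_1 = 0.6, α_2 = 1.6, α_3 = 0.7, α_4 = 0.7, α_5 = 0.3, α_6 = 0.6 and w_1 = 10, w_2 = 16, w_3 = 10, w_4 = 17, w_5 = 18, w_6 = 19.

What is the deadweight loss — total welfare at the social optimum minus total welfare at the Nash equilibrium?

259

∂u_i/∂c_i = α_i − 1, so neighbor i contributes w_i if α_i > 1, else 0.
α_i > 1 for i ∈ {2}; NE contributions (0, 16, 0, 0, 0, 0), G = 16.
W^NE = Σw_i − G^NE + (Σα_i)·G^NE = 90 + 3.5·16 = 146.
Planner: ∂(Σu_j)/∂c_i = Σα_j − 1 = 3.5 > 0, so everyone contributes w_i; G^SO = 90, W^SO = 90 + 3.5·90 = 405.
Deadweight loss = 259.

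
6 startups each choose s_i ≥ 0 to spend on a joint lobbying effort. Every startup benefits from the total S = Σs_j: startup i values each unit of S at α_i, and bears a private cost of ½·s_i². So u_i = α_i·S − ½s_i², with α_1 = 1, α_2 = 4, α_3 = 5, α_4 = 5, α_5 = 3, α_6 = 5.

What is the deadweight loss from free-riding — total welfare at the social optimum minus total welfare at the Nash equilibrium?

1108.5

Startup i's FOC: ∂u_i/∂s_i = α_i − s_i = 0, so s_i* = α_i.
NE contributions = (1, 4, 5, 5, 3, 5); S = 23.
W^NE = (Σα)·S − ½Σα_i² = 23² − ½·101 = 478.5.
Planner sets s_i = Σα_j = 23 for every i, so S^SO = 6·23 = 138.
W^SO = (Σα)·S^SO − ½·6·(Σα)² = (6/2)·23² = 1587.
Deadweight loss = W^SO − W^NE = 1108.5.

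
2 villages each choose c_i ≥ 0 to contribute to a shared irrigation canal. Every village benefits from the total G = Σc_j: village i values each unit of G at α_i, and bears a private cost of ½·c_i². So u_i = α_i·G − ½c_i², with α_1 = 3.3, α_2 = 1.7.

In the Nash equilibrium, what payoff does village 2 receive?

Village i's FOC: ∂u_i/∂c_i = α_i − c_i = 0, so c_i* = α_i.
NE contributions = (3.3, 1.7); G = 5.
u_2 = α_2·G − ½·(c_2)² = 1.7·5 − ½·1.7² = 7.055.

7.055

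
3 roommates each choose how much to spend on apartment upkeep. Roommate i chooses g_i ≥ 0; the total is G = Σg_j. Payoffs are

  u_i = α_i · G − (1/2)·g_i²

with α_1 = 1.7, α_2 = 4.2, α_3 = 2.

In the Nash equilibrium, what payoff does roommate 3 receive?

13.8

Roommate i's FOC: ∂u_i/∂g_i = α_i − g_i = 0, so g_i* = α_i.
NE contributions = (1.7, 4.2, 2); G = 7.9.
u_3 = α_3·G − ½·(g_3)² = 2·7.9 − ½·2² = 13.8.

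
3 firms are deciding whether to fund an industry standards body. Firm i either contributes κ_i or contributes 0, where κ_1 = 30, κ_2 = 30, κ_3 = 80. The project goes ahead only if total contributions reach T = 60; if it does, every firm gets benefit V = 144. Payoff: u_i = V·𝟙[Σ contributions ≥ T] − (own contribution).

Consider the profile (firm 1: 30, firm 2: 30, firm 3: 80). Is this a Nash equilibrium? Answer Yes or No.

Total = 140 ≥ 60: provided.
Firm 1 (pledges 30, payoff 114): dropping to 0 → total 110, payoff 144. Profitable deviation.

No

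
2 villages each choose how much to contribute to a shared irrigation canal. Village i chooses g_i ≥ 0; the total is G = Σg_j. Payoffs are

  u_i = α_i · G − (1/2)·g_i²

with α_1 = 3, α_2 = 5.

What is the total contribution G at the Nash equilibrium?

8

Village i's FOC: ∂u_i/∂g_i = α_i − g_i = 0, so g_i* = α_i.
NE contributions = (3, 5); G = 8.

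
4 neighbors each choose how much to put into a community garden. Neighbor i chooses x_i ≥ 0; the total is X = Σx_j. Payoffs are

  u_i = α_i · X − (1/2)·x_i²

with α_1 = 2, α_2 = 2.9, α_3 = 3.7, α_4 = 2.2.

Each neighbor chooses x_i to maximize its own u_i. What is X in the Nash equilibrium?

Neighbor i's FOC: ∂u_i/∂x_i = α_i − x_i = 0, so x_i* = α_i.
NE contributions = (2, 2.9, 3.7, 2.2); X = 10.8.

10.8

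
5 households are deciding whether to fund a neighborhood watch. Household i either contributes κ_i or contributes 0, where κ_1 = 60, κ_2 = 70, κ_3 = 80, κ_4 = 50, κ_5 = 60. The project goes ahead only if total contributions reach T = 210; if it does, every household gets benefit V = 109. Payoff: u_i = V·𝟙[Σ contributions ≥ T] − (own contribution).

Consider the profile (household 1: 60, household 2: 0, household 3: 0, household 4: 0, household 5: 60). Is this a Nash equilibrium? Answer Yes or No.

No

Total = 120 < 210: not provided.
Household 1 (pledges 60, payoff -60): dropping to 0 → total 60, payoff 0. Profitable deviation.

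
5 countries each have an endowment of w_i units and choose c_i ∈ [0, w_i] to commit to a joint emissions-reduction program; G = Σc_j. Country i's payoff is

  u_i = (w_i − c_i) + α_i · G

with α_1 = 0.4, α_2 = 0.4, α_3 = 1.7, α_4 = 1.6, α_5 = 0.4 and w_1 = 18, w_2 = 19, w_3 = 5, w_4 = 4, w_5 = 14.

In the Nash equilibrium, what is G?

9

∂u_i/∂c_i = α_i − 1, so country i contributes w_i if α_i > 1, else 0.
α_i > 1 for i ∈ {3, 4}; NE contributions (0, 0, 5, 4, 0), G = 9.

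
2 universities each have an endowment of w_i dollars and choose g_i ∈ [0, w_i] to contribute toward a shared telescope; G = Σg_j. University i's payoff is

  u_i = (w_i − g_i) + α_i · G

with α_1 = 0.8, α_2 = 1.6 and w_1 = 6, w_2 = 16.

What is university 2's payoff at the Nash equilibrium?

25.6

∂u_i/∂g_i = α_i − 1, so university i contributes w_i if α_i > 1, else 0.
α_i > 1 for i ∈ {2}; NE contributions (0, 16), G = 16.
u_2 = (16 − 16) + 1.6·16 = 25.6.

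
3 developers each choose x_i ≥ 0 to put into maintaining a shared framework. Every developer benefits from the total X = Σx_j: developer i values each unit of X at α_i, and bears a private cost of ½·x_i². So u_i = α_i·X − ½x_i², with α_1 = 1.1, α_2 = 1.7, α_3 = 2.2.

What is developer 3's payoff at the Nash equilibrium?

8.58

Developer i's FOC: ∂u_i/∂x_i = α_i − x_i = 0, so x_i* = α_i.
NE contributions = (1.1, 1.7, 2.2); X = 5.
u_3 = α_3·X − ½·(x_3)² = 2.2·5 − ½·2.2² = 8.58.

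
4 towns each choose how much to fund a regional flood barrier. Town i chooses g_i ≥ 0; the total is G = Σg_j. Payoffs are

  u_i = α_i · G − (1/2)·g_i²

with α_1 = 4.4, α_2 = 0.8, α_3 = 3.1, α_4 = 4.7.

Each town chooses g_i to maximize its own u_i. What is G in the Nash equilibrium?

Town i's FOC: ∂u_i/∂g_i = α_i − g_i = 0, so g_i* = α_i.
NE contributions = (4.4, 0.8, 3.1, 4.7); G = 13.

13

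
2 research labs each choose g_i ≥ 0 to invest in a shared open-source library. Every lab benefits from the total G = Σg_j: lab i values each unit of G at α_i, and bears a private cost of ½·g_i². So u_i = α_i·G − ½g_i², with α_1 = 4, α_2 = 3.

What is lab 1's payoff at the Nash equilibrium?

20

Lab i's FOC: ∂u_i/∂g_i = α_i − g_i = 0, so g_i* = α_i.
NE contributions = (4, 3); G = 7.
u_1 = α_1·G − ½·(g_1)² = 4·7 − ½·4² = 20.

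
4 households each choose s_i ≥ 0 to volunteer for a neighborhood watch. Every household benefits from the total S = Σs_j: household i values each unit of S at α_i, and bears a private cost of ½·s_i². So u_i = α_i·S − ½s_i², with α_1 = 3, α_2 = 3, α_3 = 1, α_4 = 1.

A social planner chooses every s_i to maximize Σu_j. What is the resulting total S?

32

Planner FOC: ∂(Σu_j)/∂s_i = (Σα_j) − s_i = 0, so s_i^SO = Σα_j = 8 for every i; S^SO = 32.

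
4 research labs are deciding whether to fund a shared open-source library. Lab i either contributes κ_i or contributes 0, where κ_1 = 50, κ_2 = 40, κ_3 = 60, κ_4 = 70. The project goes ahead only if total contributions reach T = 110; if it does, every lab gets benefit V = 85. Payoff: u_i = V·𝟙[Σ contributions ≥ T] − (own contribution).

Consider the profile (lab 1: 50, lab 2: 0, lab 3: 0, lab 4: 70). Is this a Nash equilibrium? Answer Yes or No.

Yes

Total = 120 ≥ 110: provided.
Lab 1 (pledges 50, payoff 35): dropping to 0 → total 70, payoff 0. No gain.
Lab 2 (pledges 0, payoff 85): pledging 40 → total 160, payoff 45. No gain.
Lab 3 (pledges 0, payoff 85): pledging 60 → total 180, payoff 25. No gain.
Lab 4 (pledges 70, payoff 15): dropping to 0 → total 50, payoff 0. No gain.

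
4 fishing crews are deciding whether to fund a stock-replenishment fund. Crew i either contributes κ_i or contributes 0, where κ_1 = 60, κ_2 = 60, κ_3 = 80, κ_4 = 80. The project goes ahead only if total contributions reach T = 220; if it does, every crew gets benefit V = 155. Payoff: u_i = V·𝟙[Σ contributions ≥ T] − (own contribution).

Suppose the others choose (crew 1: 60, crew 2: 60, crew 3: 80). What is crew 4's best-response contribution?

80

Others' total = 200. Contributing 80 brings total to 280 ≥ 220: gain V − κ_4 = 75.
Best response: 80.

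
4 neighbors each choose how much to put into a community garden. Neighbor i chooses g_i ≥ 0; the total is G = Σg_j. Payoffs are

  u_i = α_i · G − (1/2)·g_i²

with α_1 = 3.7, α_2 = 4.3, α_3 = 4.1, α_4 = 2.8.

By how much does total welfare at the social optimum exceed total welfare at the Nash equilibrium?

Neighbor i's FOC: ∂u_i/∂g_i = α_i − g_i = 0, so g_i* = α_i.
NE contributions = (3.7, 4.3, 4.1, 2.8); G = 14.9.
W^NE = (Σα)·G − ½Σα_i² = 14.9² − ½·56.83 = 193.595.
Planner sets g_i = Σα_j = 14.9 for every i, so G^SO = 4·14.9 = 59.6.
W^SO = (Σα)·G^SO − ½·4·(Σα)² = (4/2)·14.9² = 444.02.
Deadweight loss = W^SO − W^NE = 250.425.

250.425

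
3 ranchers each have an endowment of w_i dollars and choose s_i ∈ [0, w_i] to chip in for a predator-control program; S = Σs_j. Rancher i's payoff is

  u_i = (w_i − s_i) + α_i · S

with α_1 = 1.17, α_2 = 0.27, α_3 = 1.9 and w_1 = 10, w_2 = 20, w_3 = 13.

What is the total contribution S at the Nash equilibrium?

∂u_i/∂s_i = α_i − 1, so rancher i contributes w_i if α_i > 1, else 0.
α_i > 1 for i ∈ {1, 3}; NE contributions (10, 0, 13), S = 23.

23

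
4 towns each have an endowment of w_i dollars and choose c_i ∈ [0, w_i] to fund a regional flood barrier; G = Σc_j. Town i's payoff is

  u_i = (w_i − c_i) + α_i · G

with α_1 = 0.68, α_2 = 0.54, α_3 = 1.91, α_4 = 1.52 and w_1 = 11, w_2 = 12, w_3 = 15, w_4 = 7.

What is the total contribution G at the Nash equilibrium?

∂u_i/∂c_i = α_i − 1, so town i contributes w_i if α_i > 1, else 0.
α_i > 1 for i ∈ {3, 4}; NE contributions (0, 0, 15, 7), G = 22.

22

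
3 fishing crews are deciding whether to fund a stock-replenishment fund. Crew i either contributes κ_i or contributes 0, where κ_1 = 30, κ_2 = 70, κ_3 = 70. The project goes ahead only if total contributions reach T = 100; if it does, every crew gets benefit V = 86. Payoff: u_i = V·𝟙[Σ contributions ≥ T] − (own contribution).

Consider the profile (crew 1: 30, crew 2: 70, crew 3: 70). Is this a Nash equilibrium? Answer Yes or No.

Total = 170 ≥ 100: provided.
Crew 1 (pledges 30, payoff 56): dropping to 0 → total 140, payoff 86. Profitable deviation.

No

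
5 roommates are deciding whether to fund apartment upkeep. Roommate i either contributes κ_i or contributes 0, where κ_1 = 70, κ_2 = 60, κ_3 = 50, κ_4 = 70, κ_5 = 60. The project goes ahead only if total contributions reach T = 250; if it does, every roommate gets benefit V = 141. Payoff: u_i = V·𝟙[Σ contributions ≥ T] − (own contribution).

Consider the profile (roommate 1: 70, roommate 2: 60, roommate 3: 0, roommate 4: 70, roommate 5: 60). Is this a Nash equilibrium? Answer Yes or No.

Yes

Total = 260 ≥ 250: provided.
Roommate 1 (pledges 70, payoff 71): dropping to 0 → total 190, payoff 0. No gain.
Roommate 2 (pledges 60, payoff 81): dropping to 0 → total 200, payoff 0. No gain.
Roommate 3 (pledges 0, payoff 141): pledging 50 → total 310, payoff 91. No gain.
Roommate 4 (pledges 70, payoff 71): dropping to 0 → total 190, payoff 0. No gain.
Roommate 5 (pledges 60, payoff 81): dropping to 0 → total 200, payoff 0. No gain.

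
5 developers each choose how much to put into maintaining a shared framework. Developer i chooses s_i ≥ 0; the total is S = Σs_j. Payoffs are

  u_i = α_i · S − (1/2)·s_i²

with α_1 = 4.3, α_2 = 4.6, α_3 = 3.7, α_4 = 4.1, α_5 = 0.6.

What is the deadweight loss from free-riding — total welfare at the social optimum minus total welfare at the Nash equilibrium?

484.19

Developer i's FOC: ∂u_i/∂s_i = α_i − s_i = 0, so s_i* = α_i.
NE contributions = (4.3, 4.6, 3.7, 4.1, 0.6); S = 17.3.
W^NE = (Σα)·S − ½Σα_i² = 17.3² − ½·70.51 = 264.035.
Planner sets s_i = Σα_j = 17.3 for every i, so S^SO = 5·17.3 = 86.5.
W^SO = (Σα)·S^SO − ½·5·(Σα)² = (5/2)·17.3² = 748.225.
Deadweight loss = W^SO − W^NE = 484.19.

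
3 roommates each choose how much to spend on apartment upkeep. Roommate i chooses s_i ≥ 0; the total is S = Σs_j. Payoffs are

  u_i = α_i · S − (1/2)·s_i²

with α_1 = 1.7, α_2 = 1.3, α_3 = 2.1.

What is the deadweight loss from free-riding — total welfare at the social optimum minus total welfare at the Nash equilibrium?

17.5

Roommate i's FOC: ∂u_i/∂s_i = α_i − s_i = 0, so s_i* = α_i.
NE contributions = (1.7, 1.3, 2.1); S = 5.1.
W^NE = (Σα)·S − ½Σα_i² = 5.1² − ½·8.99 = 21.515.
Planner sets s_i = Σα_j = 5.1 for every i, so S^SO = 3·5.1 = 15.3.
W^SO = (Σα)·S^SO − ½·3·(Σα)² = (3/2)·5.1² = 39.015.
Deadweight loss = W^SO − W^NE = 17.5.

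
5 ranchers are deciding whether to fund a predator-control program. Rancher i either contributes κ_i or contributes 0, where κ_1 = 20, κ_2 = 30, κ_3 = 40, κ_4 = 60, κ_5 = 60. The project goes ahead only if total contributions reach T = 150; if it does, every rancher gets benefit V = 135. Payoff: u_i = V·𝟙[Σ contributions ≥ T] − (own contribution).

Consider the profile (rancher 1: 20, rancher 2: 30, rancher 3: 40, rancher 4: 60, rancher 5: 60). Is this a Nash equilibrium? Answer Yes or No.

No

Total = 210 ≥ 150: provided.
Rancher 1 (pledges 20, payoff 115): dropping to 0 → total 190, payoff 135. Profitable deviation.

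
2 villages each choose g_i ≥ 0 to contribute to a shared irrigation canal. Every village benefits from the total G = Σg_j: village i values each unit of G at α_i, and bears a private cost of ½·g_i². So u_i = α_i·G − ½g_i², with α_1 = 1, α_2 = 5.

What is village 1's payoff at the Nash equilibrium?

5.5

Village i's FOC: ∂u_i/∂g_i = α_i − g_i = 0, so g_i* = α_i.
NE contributions = (1, 5); G = 6.
u_1 = α_1·G − ½·(g_1)² = 1·6 − ½·1² = 5.5.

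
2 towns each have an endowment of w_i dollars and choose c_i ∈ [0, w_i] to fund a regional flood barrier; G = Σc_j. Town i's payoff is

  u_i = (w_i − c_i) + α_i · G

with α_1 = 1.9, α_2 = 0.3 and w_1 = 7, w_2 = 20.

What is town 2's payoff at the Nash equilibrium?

∂u_i/∂c_i = α_i − 1, so town i contributes w_i if α_i > 1, else 0.
α_i > 1 for i ∈ {1}; NE contributions (7, 0), G = 7.
u_2 = (20 − 0) + 0.3·7 = 22.1.

22.1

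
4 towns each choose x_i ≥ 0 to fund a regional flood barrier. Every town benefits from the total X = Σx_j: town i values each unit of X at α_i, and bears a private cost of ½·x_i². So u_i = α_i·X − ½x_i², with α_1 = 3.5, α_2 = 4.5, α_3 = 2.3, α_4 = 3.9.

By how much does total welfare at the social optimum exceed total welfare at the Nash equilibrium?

228.14

Town i's FOC: ∂u_i/∂x_i = α_i − x_i = 0, so x_i* = α_i.
NE contributions = (3.5, 4.5, 2.3, 3.9); X = 14.2.
W^NE = (Σα)·X − ½Σα_i² = 14.2² − ½·53 = 175.14.
Planner sets x_i = Σα_j = 14.2 for every i, so X^SO = 4·14.2 = 56.8.
W^SO = (Σα)·X^SO − ½·4·(Σα)² = (4/2)·14.2² = 403.28.
Deadweight loss = W^SO − W^NE = 228.14.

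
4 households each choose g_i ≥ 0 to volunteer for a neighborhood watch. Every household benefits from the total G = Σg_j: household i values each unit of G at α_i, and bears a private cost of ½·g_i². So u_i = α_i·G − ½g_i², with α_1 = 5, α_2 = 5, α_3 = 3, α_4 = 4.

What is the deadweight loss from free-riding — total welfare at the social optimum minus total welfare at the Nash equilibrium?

Household i's FOC: ∂u_i/∂g_i = α_i − g_i = 0, so g_i* = α_i.
NE contributions = (5, 5, 3, 4); G = 17.
W^NE = (Σα)·G − ½Σα_i² = 17² − ½·75 = 251.5.
Planner sets g_i = Σα_j = 17 for every i, so G^SO = 4·17 = 68.
W^SO = (Σα)·G^SO − ½·4·(Σα)² = (4/2)·17² = 578.
Deadweight loss = W^SO − W^NE = 326.5.

326.5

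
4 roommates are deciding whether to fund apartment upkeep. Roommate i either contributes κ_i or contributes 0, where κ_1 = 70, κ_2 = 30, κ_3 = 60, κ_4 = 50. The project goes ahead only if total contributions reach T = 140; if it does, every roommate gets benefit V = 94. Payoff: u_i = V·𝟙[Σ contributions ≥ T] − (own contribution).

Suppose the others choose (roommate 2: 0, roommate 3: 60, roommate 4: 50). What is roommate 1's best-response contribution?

Others' total = 110. Contributing 70 brings total to 180 ≥ 140: gain V − κ_1 = 24.
Best response: 70.

70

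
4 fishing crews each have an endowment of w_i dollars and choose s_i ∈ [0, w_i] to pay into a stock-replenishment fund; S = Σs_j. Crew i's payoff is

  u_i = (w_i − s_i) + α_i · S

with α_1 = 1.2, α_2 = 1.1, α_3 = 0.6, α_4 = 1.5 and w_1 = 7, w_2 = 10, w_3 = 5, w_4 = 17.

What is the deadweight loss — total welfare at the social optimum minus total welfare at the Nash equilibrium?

17

∂u_i/∂s_i = α_i − 1, so crew i contributes w_i if α_i > 1, else 0.
α_i > 1 for i ∈ {1, 2, 4}; NE contributions (7, 10, 0, 17), S = 34.
W^NE = Σw_i − S^NE + (Σα_i)·S^NE = 39 + 3.4·34 = 154.6.
Planner: ∂(Σu_j)/∂s_i = Σα_j − 1 = 3.4 > 0, so everyone contributes w_i; S^SO = 39, W^SO = 39 + 3.4·39 = 171.6.
Deadweight loss = 17.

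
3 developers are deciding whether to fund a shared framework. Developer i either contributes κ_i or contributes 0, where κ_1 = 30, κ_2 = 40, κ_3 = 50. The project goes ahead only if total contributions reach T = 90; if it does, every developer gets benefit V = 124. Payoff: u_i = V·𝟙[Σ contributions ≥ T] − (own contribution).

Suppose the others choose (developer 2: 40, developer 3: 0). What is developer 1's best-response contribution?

Others' total = 40. Even contributing 30 gives 70 < 90: no benefit either way.
Best response: 0.

0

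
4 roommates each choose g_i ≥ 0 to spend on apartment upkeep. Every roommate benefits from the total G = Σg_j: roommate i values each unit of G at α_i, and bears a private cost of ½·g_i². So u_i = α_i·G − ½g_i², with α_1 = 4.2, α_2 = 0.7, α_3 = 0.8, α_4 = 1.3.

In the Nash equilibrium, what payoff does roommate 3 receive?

Roommate i's FOC: ∂u_i/∂g_i = α_i − g_i = 0, so g_i* = α_i.
NE contributions = (4.2, 0.7, 0.8, 1.3); G = 7.
u_3 = α_3·G − ½·(g_3)² = 0.8·7 − ½·0.8² = 5.28.

5.28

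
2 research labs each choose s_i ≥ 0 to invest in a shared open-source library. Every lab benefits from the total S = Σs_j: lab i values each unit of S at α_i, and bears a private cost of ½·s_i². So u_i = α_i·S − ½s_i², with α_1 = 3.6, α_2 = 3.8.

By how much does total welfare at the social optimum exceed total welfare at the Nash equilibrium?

13.7

Lab i's FOC: ∂u_i/∂s_i = α_i − s_i = 0, so s_i* = α_i.
NE contributions = (3.6, 3.8); S = 7.4.
W^NE = (Σα)·S − ½Σα_i² = 7.4² − ½·27.4 = 41.06.
Planner sets s_i = Σα_j = 7.4 for every i, so S^SO = 2·7.4 = 14.8.
W^SO = (Σα)·S^SO − ½·2·(Σα)² = (2/2)·7.4² = 54.76.
Deadweight loss = W^SO − W^NE = 13.7.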